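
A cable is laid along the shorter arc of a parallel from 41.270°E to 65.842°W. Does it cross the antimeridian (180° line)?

No

Signed shortest Δλ = ((-65.842 − 41.270 + 180) mod 360) − 180 = -107.112°.
Going west by 107.112° from +41.270° reaches -65.842° without touching 180°.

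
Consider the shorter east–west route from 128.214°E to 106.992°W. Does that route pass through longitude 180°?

Naïve |-106.992 − 128.214| = 235.206° > 180°, so the shorter arc goes the other way round — across 180°.
Signed shortest Δλ = ((-106.992 − 128.214 + 180) mod 360) − 180 = 124.794°.
Going east by 124.794° from +128.214° passes through 180° before reaching -106.992°.

Yes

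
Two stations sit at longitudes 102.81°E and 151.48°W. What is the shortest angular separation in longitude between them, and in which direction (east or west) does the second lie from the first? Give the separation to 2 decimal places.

105.71° east

Raw difference: -151.48 − 102.81 = -254.29°.
Normalise into (−180°, 180°]: -254.29° + 360° = 105.71°.
Positive ⇒ the second point lies to the east; separation 105.71°.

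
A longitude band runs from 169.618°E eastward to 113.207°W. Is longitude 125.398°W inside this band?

Yes

Band width going east from +169.618° to -113.207°: ((-113.207 − 169.618) mod 360) = 77.175°.
Offset of -125.398° east of the west edge: ((-125.398 − 169.618) mod 360) = 64.984°.
64.984° ≤ 77.175° ⇒ inside.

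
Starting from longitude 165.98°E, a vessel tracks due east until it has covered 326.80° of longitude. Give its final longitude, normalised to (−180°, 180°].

132.78°E

Start at +165.98°; shift +326.80° → +492.78°.
+492.78° lies outside (−180°, 180°]; subtract 360° → +132.78°.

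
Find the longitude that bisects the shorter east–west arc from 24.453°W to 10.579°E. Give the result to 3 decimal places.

6.937°W

Signed shortest Δλ from -24.453° to +10.579° is +35.032°.
Midpoint longitude = -24.453° + (+35.032°)/2 = -24.453° + 17.516° = -6.937°.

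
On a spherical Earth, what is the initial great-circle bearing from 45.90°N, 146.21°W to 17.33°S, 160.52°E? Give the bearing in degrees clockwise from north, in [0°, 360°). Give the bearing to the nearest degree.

Δλ = 160.52 − -146.21 = 306.73°; wrapped into (−180°, 180°]: -53.27°.
θ = atan2( sin Δλ · cos φ₂ , cos φ₁ · sin φ₂ − sin φ₁ · cos φ₂ · cos Δλ )
  = atan2(-0.76508, -0.61727) = -128.897° → normalised to [0°, 360°): 231.103°.

231°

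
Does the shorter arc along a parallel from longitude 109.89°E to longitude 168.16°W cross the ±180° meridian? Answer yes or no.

Yes

Naïve |-168.16 − 109.89| = 278.05° > 180°, so the shorter arc goes the other way round — across 180°.
Signed shortest Δλ = ((-168.16 − 109.89 + 180) mod 360) − 180 = 81.95°.
Going east by 81.95° from +109.89° passes through 180° before reaching -168.16°.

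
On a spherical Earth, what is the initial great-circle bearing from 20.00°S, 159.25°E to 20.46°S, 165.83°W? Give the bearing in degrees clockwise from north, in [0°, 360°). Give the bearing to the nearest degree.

Δλ = -165.83 − 159.25 = -325.08°; wrapped into (−180°, 180°]: 34.92°.
θ = atan2( sin Δλ · cos φ₂ , cos φ₁ · sin φ₂ − sin φ₁ · cos φ₂ · cos Δλ )
  = atan2(0.53632, -0.06572) = 96.987° → normalised to [0°, 360°): 96.987°.

97°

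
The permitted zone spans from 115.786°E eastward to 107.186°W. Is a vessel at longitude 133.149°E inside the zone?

Yes

Band width going east from +115.786° to -107.186°: ((-107.186 − 115.786) mod 360) = 137.028°.
Offset of +133.149° east of the west edge: ((133.149 − 115.786) mod 360) = 17.363°.
17.363° ≤ 137.028° ⇒ inside.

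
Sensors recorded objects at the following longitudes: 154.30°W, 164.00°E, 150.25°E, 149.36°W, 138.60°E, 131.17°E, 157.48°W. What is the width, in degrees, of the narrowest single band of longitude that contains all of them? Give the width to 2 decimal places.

79.47°

Sort the longitudes: -157.48°, -154.30°, -149.36°, +131.17°, +138.60°, +150.25°, +164.00°.
Eastward gaps between consecutive values (wrapping around): 3.18°, 4.94°, 280.53°, 7.43°, 11.65°, 13.75°, 38.52°.
Largest gap = 280.53° ⇒ minimal covering band is its complement: 360° − 280.53° = 79.47°.
Band runs from +131.17° eastward to -149.36°, crossing the antimeridian.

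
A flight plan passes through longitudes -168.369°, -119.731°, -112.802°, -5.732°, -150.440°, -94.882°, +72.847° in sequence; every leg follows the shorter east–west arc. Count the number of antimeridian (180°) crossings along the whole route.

0

Leg 1: -168.369° → -119.731°, shortest Δλ = 48.638° (east) — does not cross 180°.
Leg 2: -119.731° → -112.802°, shortest Δλ = 6.929° (east) — does not cross 180°.
Leg 3: -112.802° → -5.732°, shortest Δλ = 107.07° (east) — does not cross 180°.
Leg 4: -5.732° → -150.440°, shortest Δλ = -144.708° (west) — does not cross 180°.
Leg 5: -150.440° → -94.882°, shortest Δλ = 55.558° (east) — does not cross 180°.
Leg 6: -94.882° → +72.847°, shortest Δλ = 167.729° (east) — does not cross 180°.
Total crossings: 0.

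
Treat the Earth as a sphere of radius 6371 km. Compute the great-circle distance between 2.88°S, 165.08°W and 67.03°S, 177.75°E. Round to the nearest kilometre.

Δλ = 177.75 − -165.08 = 342.83°; wrapped into (−180°, 180°]: -17.17°.
Δφ = -67.03 − -2.88 = -64.15°.
a = sin²(Δφ/2) + cos φ₁ · cos φ₂ · sin²(Δλ/2) = 0.290677.
c = 2·atan2(√a, √(1−a)) = 1.13884 rad → d = 6371·c ≈ 7255.56 km.

7256 km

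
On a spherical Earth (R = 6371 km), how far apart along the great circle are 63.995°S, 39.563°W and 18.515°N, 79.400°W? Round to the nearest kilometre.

9792 km

Δλ = -79.400 − -39.563 = -39.837°.
Δφ = 18.515 − -63.995 = 82.510°.
a = sin²(Δφ/2) + cos φ₁ · cos φ₂ · sin²(Δλ/2) = 0.483078.
c = 2·atan2(√a, √(1−a)) = 1.53695 rad → d = 6371·c ≈ 9791.88 km.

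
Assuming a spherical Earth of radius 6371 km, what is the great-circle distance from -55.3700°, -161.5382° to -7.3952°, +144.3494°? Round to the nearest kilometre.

7131 km

Δλ = 144.3494 − -161.5382 = 305.8876°; wrapped into (−180°, 180°]: -54.1124°.
Δφ = -7.3952 − -55.3700 = 47.9748°.
a = sin²(Δφ/2) + cos φ₁ · cos φ₂ · sin²(Δλ/2) = 0.281870.
c = 2·atan2(√a, √(1−a)) = 1.11936 rad → d = 6371·c ≈ 7131.43 km.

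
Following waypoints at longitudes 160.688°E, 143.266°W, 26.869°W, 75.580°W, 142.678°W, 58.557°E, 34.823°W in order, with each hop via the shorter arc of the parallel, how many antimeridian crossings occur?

Leg 1: +160.688° → -143.266°, shortest Δλ = 56.046° (east) — crosses 180°.
Leg 2: -143.266° → -26.869°, shortest Δλ = 116.397° (east) — does not cross 180°.
Leg 3: -26.869° → -75.580°, shortest Δλ = -48.711° (west) — does not cross 180°.
Leg 4: -75.580° → -142.678°, shortest Δλ = -67.098° (west) — does not cross 180°.
Leg 5: -142.678° → +58.557°, shortest Δλ = -158.765° (west) — crosses 180°.
Leg 6: +58.557° → -34.823°, shortest Δλ = -93.38° (west) — does not cross 180°.
Total crossings: 2.

2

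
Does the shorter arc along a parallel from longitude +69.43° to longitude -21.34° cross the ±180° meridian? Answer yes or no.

Signed shortest Δλ = ((-21.34 − 69.43 + 180) mod 360) − 180 = -90.77°.
Going west by 90.77° from +69.43° reaches -21.34° without touching 180°.

No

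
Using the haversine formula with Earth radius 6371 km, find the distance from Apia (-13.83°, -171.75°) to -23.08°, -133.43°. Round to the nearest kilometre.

4157 km

Δλ = -133.43 − -171.75 = 38.32°.
Δφ = -23.08 − -13.83 = -9.25°.
a = sin²(Δφ/2) + cos φ₁ · cos φ₂ · sin²(Δλ/2) = 0.102727.
c = 2·atan2(√a, √(1−a)) = 0.65254 rad → d = 6371·c ≈ 4157.31 km.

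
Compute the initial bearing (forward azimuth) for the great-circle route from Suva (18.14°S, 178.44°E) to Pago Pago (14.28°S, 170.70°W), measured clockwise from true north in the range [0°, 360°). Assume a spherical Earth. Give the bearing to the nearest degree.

Δλ = -170.70 − 178.44 = -349.14°; wrapped into (−180°, 180°]: 10.86°.
θ = atan2( sin Δλ · cos φ₂ , cos φ₁ · sin φ₂ − sin φ₁ · cos φ₂ · cos Δλ )
  = atan2(0.18259, 0.06192) = 71.268° → normalised to [0°, 360°): 71.268°.

71°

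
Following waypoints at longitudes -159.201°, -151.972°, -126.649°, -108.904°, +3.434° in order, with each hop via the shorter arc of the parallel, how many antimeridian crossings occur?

0

Leg 1: -159.201° → -151.972°, shortest Δλ = 7.229° (east) — does not cross 180°.
Leg 2: -151.972° → -126.649°, shortest Δλ = 25.323° (east) — does not cross 180°.
Leg 3: -126.649° → -108.904°, shortest Δλ = 17.745° (east) — does not cross 180°.
Leg 4: -108.904° → +3.434°, shortest Δλ = 112.338° (east) — does not cross 180°.
Total crossings: 0.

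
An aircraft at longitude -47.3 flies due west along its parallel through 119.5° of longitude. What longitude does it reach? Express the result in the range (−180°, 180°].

Start at -47.3°; shift −119.5° → -166.8°.
-166.8° already lies in (−180°, 180°].

-166.8°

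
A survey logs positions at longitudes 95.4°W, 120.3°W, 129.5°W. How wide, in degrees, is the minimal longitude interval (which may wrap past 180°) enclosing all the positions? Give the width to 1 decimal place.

34.1°

Sort the longitudes: -129.5°, -120.3°, -95.4°.
Eastward gaps between consecutive values (wrapping around): 9.2°, 24.9°, 325.9°.
Largest gap = 325.9° ⇒ minimal covering band is its complement: 360° − 325.9° = 34.1°.
Band runs from -129.5° eastward to -95.4°.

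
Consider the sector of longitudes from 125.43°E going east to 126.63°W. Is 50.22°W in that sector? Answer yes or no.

Band width going east from +125.43° to -126.63°: ((-126.63 − 125.43) mod 360) = 107.94°.
Offset of -50.22° east of the west edge: ((-50.22 − 125.43) mod 360) = 184.35°.
184.35° > 107.94° ⇒ outside.

No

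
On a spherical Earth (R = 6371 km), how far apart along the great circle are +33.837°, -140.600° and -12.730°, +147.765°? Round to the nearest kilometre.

Δλ = 147.765 − -140.600 = 288.365°; wrapped into (−180°, 180°]: -71.635°.
Δφ = -12.730 − 33.837 = -46.567°.
a = sin²(Δφ/2) + cos φ₁ · cos φ₂ · sin²(Δλ/2) = 0.433715.
c = 2·atan2(√a, √(1−a)) = 1.43784 rad → d = 6371·c ≈ 9160.45 km.

9160 km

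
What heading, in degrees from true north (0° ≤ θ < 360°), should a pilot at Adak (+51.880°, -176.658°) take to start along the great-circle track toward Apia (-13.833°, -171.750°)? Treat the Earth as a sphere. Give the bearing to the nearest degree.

175°

Δλ = -171.750 − -176.658 = 4.908°.
θ = atan2( sin Δλ · cos φ₂ , cos φ₁ · sin φ₂ − sin φ₁ · cos φ₂ · cos Δλ )
  = atan2(0.08307, -0.90870) = 174.776° → normalised to [0°, 360°): 174.776°.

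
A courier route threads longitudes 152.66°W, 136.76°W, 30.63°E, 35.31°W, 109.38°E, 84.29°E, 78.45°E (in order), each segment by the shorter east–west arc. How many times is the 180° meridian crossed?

0

Leg 1: -152.66° → -136.76°, shortest Δλ = 15.9° (east) — does not cross 180°.
Leg 2: -136.76° → +30.63°, shortest Δλ = 167.39° (east) — does not cross 180°.
Leg 3: +30.63° → -35.31°, shortest Δλ = -65.94° (west) — does not cross 180°.
Leg 4: -35.31° → +109.38°, shortest Δλ = 144.69° (east) — does not cross 180°.
Leg 5: +109.38° → +84.29°, shortest Δλ = -25.09° (west) — does not cross 180°.
Leg 6: +84.29° → +78.45°, shortest Δλ = -5.84° (west) — does not cross 180°.
Total crossings: 0.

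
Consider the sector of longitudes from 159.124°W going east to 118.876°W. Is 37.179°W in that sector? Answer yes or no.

Band width going east from -159.124° to -118.876°: ((-118.876 − -159.124) mod 360) = 40.248°.
Offset of -37.179° east of the west edge: ((-37.179 − -159.124) mod 360) = 121.945°.
121.945° > 40.248° ⇒ outside.

No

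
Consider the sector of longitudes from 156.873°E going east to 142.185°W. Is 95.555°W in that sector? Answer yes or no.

Band width going east from +156.873° to -142.185°: ((-142.185 − 156.873) mod 360) = 60.942°.
Offset of -95.555° east of the west edge: ((-95.555 − 156.873) mod 360) = 107.572°.
107.572° > 60.942° ⇒ outside.

No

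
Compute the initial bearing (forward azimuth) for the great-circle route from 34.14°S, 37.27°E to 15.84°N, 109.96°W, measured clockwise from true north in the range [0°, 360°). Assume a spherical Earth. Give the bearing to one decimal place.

Δλ = -109.96 − 37.27 = -147.23°.
θ = atan2( sin Δλ · cos φ₂ , cos φ₁ · sin φ₂ − sin φ₁ · cos φ₂ · cos Δλ )
  = atan2(-0.52071, -0.22807) = -113.653° → normalised to [0°, 360°): 246.347°.

246.3°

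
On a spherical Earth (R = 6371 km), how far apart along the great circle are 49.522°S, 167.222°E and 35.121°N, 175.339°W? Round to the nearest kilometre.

9568 km

Δλ = -175.339 − 167.222 = -342.561°; wrapped into (−180°, 180°]: 17.439°.
Δφ = 35.121 − -49.522 = 84.643°.
a = sin²(Δφ/2) + cos φ₁ · cos φ₂ · sin²(Δλ/2) = 0.465522.
c = 2·atan2(√a, √(1−a)) = 1.50179 rad → d = 6371·c ≈ 9567.88 km.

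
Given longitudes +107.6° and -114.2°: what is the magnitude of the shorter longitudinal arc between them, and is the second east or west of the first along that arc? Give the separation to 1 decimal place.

Raw difference: -114.2 − 107.6 = -221.8°.
Normalise into (−180°, 180°]: -221.8° + 360° = 138.2°.
Positive ⇒ the second point lies to the east; separation 138.2°.

138.2° east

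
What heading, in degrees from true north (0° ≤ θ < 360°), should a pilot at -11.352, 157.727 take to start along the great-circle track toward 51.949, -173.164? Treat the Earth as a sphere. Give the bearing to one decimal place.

Δλ = -173.164 − 157.727 = -330.891°; wrapped into (−180°, 180°]: 29.109°.
θ = atan2( sin Δλ · cos φ₂ , cos φ₁ · sin φ₂ − sin φ₁ · cos φ₂ · cos Δλ )
  = atan2(0.29984, 0.87806) = 18.854° → normalised to [0°, 360°): 18.854°.

18.9°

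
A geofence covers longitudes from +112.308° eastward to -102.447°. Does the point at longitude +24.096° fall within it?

Band width going east from +112.308° to -102.447°: ((-102.447 − 112.308) mod 360) = 145.245°.
Offset of +24.096° east of the west edge: ((24.096 − 112.308) mod 360) = 271.788°.
271.788° > 145.245° ⇒ outside.

No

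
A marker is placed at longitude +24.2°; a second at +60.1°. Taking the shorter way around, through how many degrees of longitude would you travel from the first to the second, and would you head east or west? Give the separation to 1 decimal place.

Raw difference: 60.1 − 24.2 = 35.9°.
Normalise into (−180°, 180°]: 35.9° stays 35.9°.
Positive ⇒ the second point lies to the east; separation 35.9°.

35.9° east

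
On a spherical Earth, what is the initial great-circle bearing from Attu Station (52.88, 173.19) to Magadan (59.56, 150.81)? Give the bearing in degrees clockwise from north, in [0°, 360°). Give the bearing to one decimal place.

307.3°

Δλ = 150.81 − 173.19 = -22.38°.
θ = atan2( sin Δλ · cos φ₂ , cos φ₁ · sin φ₂ − sin φ₁ · cos φ₂ · cos Δλ )
  = atan2(-0.19290, 0.14675) = -52.737° → normalised to [0°, 360°): 307.263°.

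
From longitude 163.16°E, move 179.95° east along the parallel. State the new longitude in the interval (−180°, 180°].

Start at +163.16°; shift +179.95° → +343.11°.
+343.11° lies outside (−180°, 180°]; subtract 360° → -16.89°.

16.89°W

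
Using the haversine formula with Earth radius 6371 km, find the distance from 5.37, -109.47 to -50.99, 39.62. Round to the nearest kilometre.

14191 km

Δλ = 39.62 − -109.47 = 149.09°.
Δφ = -50.99 − 5.37 = -56.36°.
a = sin²(Δφ/2) + cos φ₁ · cos φ₂ · sin²(Δλ/2) = 0.805204.
c = 2·atan2(√a, √(1−a)) = 2.22737 rad → d = 6371·c ≈ 14190.59 km.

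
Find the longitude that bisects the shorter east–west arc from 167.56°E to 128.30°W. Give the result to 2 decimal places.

160.37°W

Signed shortest Δλ from +167.56° to -128.30° is +64.14°.
Midpoint longitude = +167.56° + (+64.14°)/2 = +167.56° + 32.07° = +199.63°.
Normalise into (−180°, 180°]: -160.37°.
(The naïve average (+167.56 + -128.30)/2 = 19.63° is on the wrong side of the globe.)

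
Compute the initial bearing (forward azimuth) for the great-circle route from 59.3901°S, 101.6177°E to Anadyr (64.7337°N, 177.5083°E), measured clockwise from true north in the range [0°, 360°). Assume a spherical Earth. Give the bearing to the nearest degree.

Δλ = 177.5083 − 101.6177 = 75.8906°.
θ = atan2( sin Δλ · cos φ₂ , cos φ₁ · sin φ₂ − sin φ₁ · cos φ₂ · cos Δλ )
  = atan2(0.41395, 0.55003) = 36.965° → normalised to [0°, 360°): 36.965°.

37°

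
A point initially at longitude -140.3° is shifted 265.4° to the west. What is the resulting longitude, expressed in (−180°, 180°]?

-45.7°

Start at -140.3°; shift −265.4° → -405.7°.
-405.7° lies outside (−180°, 180°]; add 360° → -45.7°.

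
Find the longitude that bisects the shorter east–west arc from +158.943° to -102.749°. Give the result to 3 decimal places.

Signed shortest Δλ from +158.943° to -102.749° is +98.308°.
Midpoint longitude = +158.943° + (+98.308°)/2 = +158.943° + 49.154° = +208.097°.
Normalise into (−180°, 180°]: -151.903°.
(The naïve average (+158.943 + -102.749)/2 = 28.097° is on the wrong side of the globe.)

-151.903°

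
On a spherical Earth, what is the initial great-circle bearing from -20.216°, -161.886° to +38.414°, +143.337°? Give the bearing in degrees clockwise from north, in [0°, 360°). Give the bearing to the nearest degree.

319°

Δλ = 143.337 − -161.886 = 305.223°; wrapped into (−180°, 180°]: -54.777°.
θ = atan2( sin Δλ · cos φ₂ , cos φ₁ · sin φ₂ − sin φ₁ · cos φ₂ · cos Δλ )
  = atan2(-0.64009, 0.73923) = -40.889° → normalised to [0°, 360°): 319.111°.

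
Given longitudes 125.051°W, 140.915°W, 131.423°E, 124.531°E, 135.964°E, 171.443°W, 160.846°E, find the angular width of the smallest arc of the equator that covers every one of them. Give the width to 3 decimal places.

Sort the longitudes: -171.443°, -140.915°, -125.051°, +124.531°, +131.423°, +135.964°, +160.846°.
Eastward gaps between consecutive values (wrapping around): 30.528°, 15.864°, 249.582°, 6.892°, 4.541°, 24.882°, 27.711°.
Largest gap = 249.582° ⇒ minimal covering band is its complement: 360° − 249.582° = 110.418°.
Band runs from +124.531° eastward to -125.051°, crossing the antimeridian.

110.418°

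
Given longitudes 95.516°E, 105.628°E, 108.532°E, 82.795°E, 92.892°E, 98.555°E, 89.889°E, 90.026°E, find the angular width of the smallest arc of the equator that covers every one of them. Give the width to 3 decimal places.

25.737°

Sort the longitudes: +82.795°, +89.889°, +90.026°, +92.892°, +95.516°, +98.555°, +105.628°, +108.532°.
Eastward gaps between consecutive values (wrapping around): 7.094°, 0.137°, 2.866°, 2.624°, 3.039°, 7.073°, 2.904°, 334.263°.
Largest gap = 334.263° ⇒ minimal covering band is its complement: 360° − 334.263° = 25.737°.
Band runs from +82.795° eastward to +108.532°.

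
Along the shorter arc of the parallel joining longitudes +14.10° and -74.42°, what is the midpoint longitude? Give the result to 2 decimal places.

Signed shortest Δλ from +14.10° to -74.42° is -88.52°.
Midpoint longitude = +14.10° + (-88.52°)/2 = +14.10° − 44.26° = -30.16°.

-30.16°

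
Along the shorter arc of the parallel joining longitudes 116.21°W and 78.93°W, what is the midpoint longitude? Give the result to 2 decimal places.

97.57°W

Signed shortest Δλ from -116.21° to -78.93° is +37.28°.
Midpoint longitude = -116.21° + (+37.28°)/2 = -116.21° + 18.64° = -97.57°.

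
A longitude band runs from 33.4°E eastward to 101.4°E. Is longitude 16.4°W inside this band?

No

Band width going east from +33.4° to +101.4°: ((101.4 − 33.4) mod 360) = 68.0°.
Offset of -16.4° east of the west edge: ((-16.4 − 33.4) mod 360) = 310.2°.
310.2° > 68.0° ⇒ outside.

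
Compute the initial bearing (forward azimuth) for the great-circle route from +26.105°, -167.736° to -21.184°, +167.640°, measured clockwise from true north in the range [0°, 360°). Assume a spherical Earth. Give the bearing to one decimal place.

Δλ = 167.640 − -167.736 = 335.376°; wrapped into (−180°, 180°]: -24.624°.
θ = atan2( sin Δλ · cos φ₂ , cos φ₁ · sin φ₂ − sin φ₁ · cos φ₂ · cos Δλ )
  = atan2(-0.38851, -0.69747) = -150.881° → normalised to [0°, 360°): 209.119°.

209.1°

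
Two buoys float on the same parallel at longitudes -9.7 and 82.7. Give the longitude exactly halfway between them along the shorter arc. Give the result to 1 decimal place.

+36.5°

Signed shortest Δλ from -9.7° to +82.7° is +92.4°.
Midpoint longitude = -9.7° + (+92.4°)/2 = -9.7° + 46.2° = +36.5°.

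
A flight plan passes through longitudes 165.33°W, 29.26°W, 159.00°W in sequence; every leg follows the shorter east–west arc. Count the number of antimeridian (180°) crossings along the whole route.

0

Leg 1: -165.33° → -29.26°, shortest Δλ = 136.07° (east) — does not cross 180°.
Leg 2: -29.26° → -159.00°, shortest Δλ = -129.74° (west) — does not cross 180°.
Total crossings: 0.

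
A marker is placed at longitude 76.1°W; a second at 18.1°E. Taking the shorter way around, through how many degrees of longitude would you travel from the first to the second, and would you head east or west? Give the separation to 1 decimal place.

94.2° east

Raw difference: 18.1 − -76.1 = 94.2°.
Normalise into (−180°, 180°]: 94.2° stays 94.2°.
Positive ⇒ the second point lies to the east; separation 94.2°.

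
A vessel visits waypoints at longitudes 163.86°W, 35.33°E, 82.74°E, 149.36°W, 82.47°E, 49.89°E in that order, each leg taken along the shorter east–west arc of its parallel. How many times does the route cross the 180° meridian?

3

Leg 1: -163.86° → +35.33°, shortest Δλ = -160.81° (west) — crosses 180°.
Leg 2: +35.33° → +82.74°, shortest Δλ = 47.41° (east) — does not cross 180°.
Leg 3: +82.74° → -149.36°, shortest Δλ = 127.9° (east) — crosses 180°.
Leg 4: -149.36° → +82.47°, shortest Δλ = -128.17° (west) — crosses 180°.
Leg 5: +82.47° → +49.89°, shortest Δλ = -32.58° (west) — does not cross 180°.
Total crossings: 3.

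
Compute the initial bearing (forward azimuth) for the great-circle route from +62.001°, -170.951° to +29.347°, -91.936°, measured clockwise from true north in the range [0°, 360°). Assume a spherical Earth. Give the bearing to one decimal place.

Δλ = -91.936 − -170.951 = 79.015°.
θ = atan2( sin Δλ · cos φ₂ , cos φ₁ · sin φ₂ − sin φ₁ · cos φ₂ · cos Δλ )
  = atan2(0.85570, 0.08342) = 84.432° → normalised to [0°, 360°): 84.432°.

84.4°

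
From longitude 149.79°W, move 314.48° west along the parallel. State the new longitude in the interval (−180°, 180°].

104.27°W

Start at -149.79°; shift −314.48° → -464.27°.
-464.27° lies outside (−180°, 180°]; add 360° → -104.27°.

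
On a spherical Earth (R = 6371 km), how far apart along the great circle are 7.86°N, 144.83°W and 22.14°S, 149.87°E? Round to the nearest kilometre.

Δλ = 149.87 − -144.83 = 294.70°; wrapped into (−180°, 180°]: -65.30°.
Δφ = -22.14 − 7.86 = -30.00°.
a = sin²(Δφ/2) + cos φ₁ · cos φ₂ · sin²(Δλ/2) = 0.334059.
c = 2·atan2(√a, √(1−a)) = 1.23250 rad → d = 6371·c ≈ 7852.25 km.

7852 km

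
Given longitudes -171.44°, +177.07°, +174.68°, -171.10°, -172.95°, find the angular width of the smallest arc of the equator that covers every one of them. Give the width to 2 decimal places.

14.22°

Sort the longitudes: -172.95°, -171.44°, -171.10°, +174.68°, +177.07°.
Eastward gaps between consecutive values (wrapping around): 1.51°, 0.34°, 345.78°, 2.39°, 9.98°.
Largest gap = 345.78° ⇒ minimal covering band is its complement: 360° − 345.78° = 14.22°.
Band runs from +174.68° eastward to -171.10°, crossing the antimeridian.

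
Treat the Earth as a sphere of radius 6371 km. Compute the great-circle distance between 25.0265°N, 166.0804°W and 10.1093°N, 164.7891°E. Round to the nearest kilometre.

Δλ = 164.7891 − -166.0804 = 330.8695°; wrapped into (−180°, 180°]: -29.1305°.
Δφ = 10.1093 − 25.0265 = -14.9172°.
a = sin²(Δφ/2) + cos φ₁ · cos φ₂ · sin²(Δλ/2) = 0.073267.
c = 2·atan2(√a, √(1−a)) = 0.54819 rad → d = 6371·c ≈ 3492.55 km.

3493 km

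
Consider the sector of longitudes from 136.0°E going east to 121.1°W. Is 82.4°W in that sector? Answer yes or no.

No

Band width going east from +136.0° to -121.1°: ((-121.1 − 136.0) mod 360) = 102.9°.
Offset of -82.4° east of the west edge: ((-82.4 − 136.0) mod 360) = 141.6°.
141.6° > 102.9° ⇒ outside.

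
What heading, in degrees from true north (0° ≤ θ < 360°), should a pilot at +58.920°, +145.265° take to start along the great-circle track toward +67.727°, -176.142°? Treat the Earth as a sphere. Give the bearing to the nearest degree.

Δλ = -176.142 − 145.265 = -321.407°; wrapped into (−180°, 180°]: 38.593°.
θ = atan2( sin Δλ · cos φ₂ , cos φ₁ · sin φ₂ − sin φ₁ · cos φ₂ · cos Δλ )
  = atan2(0.23643, 0.22400) = 46.546° → normalised to [0°, 360°): 46.546°.

47°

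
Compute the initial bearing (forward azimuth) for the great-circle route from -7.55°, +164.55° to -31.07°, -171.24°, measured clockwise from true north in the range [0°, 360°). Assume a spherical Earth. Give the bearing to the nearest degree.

Δλ = -171.24 − 164.55 = -335.79°; wrapped into (−180°, 180°]: 24.21°.
θ = atan2( sin Δλ · cos φ₂ , cos φ₁ · sin φ₂ − sin φ₁ · cos φ₂ · cos Δλ )
  = atan2(0.35125, -0.40897) = 139.342° → normalised to [0°, 360°): 139.342°.

139°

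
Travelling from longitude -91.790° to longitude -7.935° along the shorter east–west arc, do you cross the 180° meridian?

Signed shortest Δλ = ((-7.935 − -91.790 + 180) mod 360) − 180 = 83.855°.
Going east by 83.855° from -91.790° reaches -7.935° without touching 180°.

No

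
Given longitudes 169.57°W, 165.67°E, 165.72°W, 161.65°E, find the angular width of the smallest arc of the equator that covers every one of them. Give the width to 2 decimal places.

Sort the longitudes: -169.57°, -165.72°, +161.65°, +165.67°.
Eastward gaps between consecutive values (wrapping around): 3.85°, 327.37°, 4.02°, 24.76°.
Largest gap = 327.37° ⇒ minimal covering band is its complement: 360° − 327.37° = 32.63°.
Band runs from +161.65° eastward to -165.72°, crossing the antimeridian.

32.63°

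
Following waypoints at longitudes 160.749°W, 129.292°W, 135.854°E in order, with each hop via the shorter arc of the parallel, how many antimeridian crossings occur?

Leg 1: -160.749° → -129.292°, shortest Δλ = 31.457° (east) — does not cross 180°.
Leg 2: -129.292° → +135.854°, shortest Δλ = -94.854° (west) — crosses 180°.
Total crossings: 1.

1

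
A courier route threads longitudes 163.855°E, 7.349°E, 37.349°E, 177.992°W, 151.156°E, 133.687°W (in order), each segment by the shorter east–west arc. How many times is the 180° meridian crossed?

Leg 1: +163.855° → +7.349°, shortest Δλ = -156.506° (west) — does not cross 180°.
Leg 2: +7.349° → +37.349°, shortest Δλ = 30.0° (east) — does not cross 180°.
Leg 3: +37.349° → -177.992°, shortest Δλ = 144.659° (east) — crosses 180°.
Leg 4: -177.992° → +151.156°, shortest Δλ = -30.852° (west) — crosses 180°.
Leg 5: +151.156° → -133.687°, shortest Δλ = 75.157° (east) — crosses 180°.
Total crossings: 3.

3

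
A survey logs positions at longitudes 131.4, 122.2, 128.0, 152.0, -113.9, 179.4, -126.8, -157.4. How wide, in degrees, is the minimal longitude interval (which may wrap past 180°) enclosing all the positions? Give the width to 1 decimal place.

123.9°

Sort the longitudes: -157.4°, -126.8°, -113.9°, +122.2°, +128.0°, +131.4°, +152.0°, +179.4°.
Eastward gaps between consecutive values (wrapping around): 30.6°, 12.9°, 236.1°, 5.8°, 3.4°, 20.6°, 27.4°, 23.2°.
Largest gap = 236.1° ⇒ minimal covering band is its complement: 360° − 236.1° = 123.9°.
Band runs from +122.2° eastward to -113.9°, crossing the antimeridian.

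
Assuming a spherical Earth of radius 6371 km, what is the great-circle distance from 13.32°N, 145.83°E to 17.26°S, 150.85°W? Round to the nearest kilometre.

Δλ = -150.85 − 145.83 = -296.68°; wrapped into (−180°, 180°]: 63.32°.
Δφ = -17.26 − 13.32 = -30.58°.
a = sin²(Δφ/2) + cos φ₁ · cos φ₂ · sin²(Δλ/2) = 0.325553.
c = 2·atan2(√a, √(1−a)) = 1.21441 rad → d = 6371·c ≈ 7736.98 km.

7737 km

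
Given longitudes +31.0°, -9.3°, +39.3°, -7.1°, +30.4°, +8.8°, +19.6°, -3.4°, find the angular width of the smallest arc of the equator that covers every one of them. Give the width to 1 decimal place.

Sort the longitudes: -9.3°, -7.1°, -3.4°, +8.8°, +19.6°, +30.4°, +31.0°, +39.3°.
Eastward gaps between consecutive values (wrapping around): 2.2°, 3.7°, 12.2°, 10.8°, 10.8°, 0.6°, 8.3°, 311.4°.
Largest gap = 311.4° ⇒ minimal covering band is its complement: 360° − 311.4° = 48.6°.
Band runs from -9.3° eastward to +39.3°.

48.6°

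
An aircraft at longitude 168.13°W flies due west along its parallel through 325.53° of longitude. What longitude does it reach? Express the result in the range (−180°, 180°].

133.66°W

Start at -168.13°; shift −325.53° → -493.66°.
-493.66° lies outside (−180°, 180°]; add 360° → -133.66°.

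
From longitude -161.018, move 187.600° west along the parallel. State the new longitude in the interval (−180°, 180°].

Start at -161.018°; shift −187.600° → -348.618°.
-348.618° lies outside (−180°, 180°]; add 360° → +11.382°.

+11.382°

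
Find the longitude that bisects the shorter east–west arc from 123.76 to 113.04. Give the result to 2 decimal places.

Signed shortest Δλ from +123.76° to +113.04° is -10.72°.
Midpoint longitude = +123.76° + (-10.72°)/2 = +123.76° − 5.36° = +118.40°.

+118.40°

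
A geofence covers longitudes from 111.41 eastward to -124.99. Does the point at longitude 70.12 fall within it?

No

Band width going east from +111.41° to -124.99°: ((-124.99 − 111.41) mod 360) = 123.60°.
Offset of +70.12° east of the west edge: ((70.12 − 111.41) mod 360) = 318.71°.
318.71° > 123.60° ⇒ outside.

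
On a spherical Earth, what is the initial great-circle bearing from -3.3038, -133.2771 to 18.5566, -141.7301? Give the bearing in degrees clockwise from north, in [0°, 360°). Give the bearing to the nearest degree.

339°

Δλ = -141.7301 − -133.2771 = -8.4530°.
θ = atan2( sin Δλ · cos φ₂ , cos φ₁ · sin φ₂ − sin φ₁ · cos φ₂ · cos Δλ )
  = atan2(-0.13936, 0.37175) = -20.549° → normalised to [0°, 360°): 339.451°.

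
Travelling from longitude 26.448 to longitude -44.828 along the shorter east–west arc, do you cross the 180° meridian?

Signed shortest Δλ = ((-44.828 − 26.448 + 180) mod 360) − 180 = -71.276°.
Going west by 71.276° from +26.448° reaches -44.828° without touching 180°.

No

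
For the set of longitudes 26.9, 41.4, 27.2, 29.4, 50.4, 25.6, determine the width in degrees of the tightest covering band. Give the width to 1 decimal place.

Sort the longitudes: +25.6°, +26.9°, +27.2°, +29.4°, +41.4°, +50.4°.
Eastward gaps between consecutive values (wrapping around): 1.3°, 0.3°, 2.2°, 12.0°, 9.0°, 335.2°.
Largest gap = 335.2° ⇒ minimal covering band is its complement: 360° − 335.2° = 24.8°.
Band runs from +25.6° eastward to +50.4°.

24.8°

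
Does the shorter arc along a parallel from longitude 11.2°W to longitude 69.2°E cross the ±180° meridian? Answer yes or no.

Signed shortest Δλ = ((69.2 − -11.2 + 180) mod 360) − 180 = 80.4°.
Going east by 80.4° from -11.2° reaches +69.2° without touching 180°.

No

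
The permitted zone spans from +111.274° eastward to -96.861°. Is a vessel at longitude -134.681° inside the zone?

Yes

Band width going east from +111.274° to -96.861°: ((-96.861 − 111.274) mod 360) = 151.865°.
Offset of -134.681° east of the west edge: ((-134.681 − 111.274) mod 360) = 114.045°.
114.045° ≤ 151.865° ⇒ inside.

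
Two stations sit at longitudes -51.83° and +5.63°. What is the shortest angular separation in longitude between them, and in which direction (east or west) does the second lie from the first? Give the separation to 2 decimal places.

57.46° east

Raw difference: 5.63 − -51.83 = 57.46°.
Normalise into (−180°, 180°]: 57.46° stays 57.46°.
Positive ⇒ the second point lies to the east; separation 57.46°.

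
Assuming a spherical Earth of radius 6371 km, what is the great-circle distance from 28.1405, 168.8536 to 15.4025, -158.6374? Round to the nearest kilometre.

3628 km

Δλ = -158.6374 − 168.8536 = -327.4910°; wrapped into (−180°, 180°]: 32.5090°.
Δφ = 15.4025 − 28.1405 = -12.7380°.
a = sin²(Δφ/2) + cos φ₁ · cos φ₂ · sin²(Δλ/2) = 0.078910.
c = 2·atan2(√a, √(1−a)) = 0.56948 rad → d = 6371·c ≈ 3628.17 km.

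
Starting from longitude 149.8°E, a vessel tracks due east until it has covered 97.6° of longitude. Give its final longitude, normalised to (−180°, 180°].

112.6°W

Start at +149.8°; shift +97.6° → +247.4°.
+247.4° lies outside (−180°, 180°]; subtract 360° → -112.6°.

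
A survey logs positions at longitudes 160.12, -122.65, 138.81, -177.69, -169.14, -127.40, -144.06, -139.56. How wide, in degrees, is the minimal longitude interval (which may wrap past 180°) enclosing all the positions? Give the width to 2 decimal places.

98.54°

Sort the longitudes: -177.69°, -169.14°, -144.06°, -139.56°, -127.40°, -122.65°, +138.81°, +160.12°.
Eastward gaps between consecutive values (wrapping around): 8.55°, 25.08°, 4.50°, 12.16°, 4.75°, 261.46°, 21.31°, 22.19°.
Largest gap = 261.46° ⇒ minimal covering band is its complement: 360° − 261.46° = 98.54°.
Band runs from +138.81° eastward to -122.65°, crossing the antimeridian.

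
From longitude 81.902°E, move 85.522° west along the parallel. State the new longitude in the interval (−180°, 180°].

Start at +81.902°; shift −85.522° → -3.620°.
-3.620° already lies in (−180°, 180°].

3.620°W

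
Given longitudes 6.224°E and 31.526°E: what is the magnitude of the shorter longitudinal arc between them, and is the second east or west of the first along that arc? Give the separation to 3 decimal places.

Raw difference: 31.526 − 6.224 = 25.302°.
Normalise into (−180°, 180°]: 25.302° stays 25.302°.
Positive ⇒ the second point lies to the east; separation 25.302°.

25.302° east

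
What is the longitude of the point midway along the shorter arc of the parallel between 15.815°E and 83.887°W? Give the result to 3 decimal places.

Signed shortest Δλ from +15.815° to -83.887° is -99.702°.
Midpoint longitude = +15.815° + (-99.702°)/2 = +15.815° − 49.851° = -34.036°.

34.036°W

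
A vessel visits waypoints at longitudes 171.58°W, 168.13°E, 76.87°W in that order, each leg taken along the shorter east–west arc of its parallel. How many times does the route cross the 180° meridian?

2

Leg 1: -171.58° → +168.13°, shortest Δλ = -20.29° (west) — crosses 180°.
Leg 2: +168.13° → -76.87°, shortest Δλ = 115.0° (east) — crosses 180°.
Total crossings: 2.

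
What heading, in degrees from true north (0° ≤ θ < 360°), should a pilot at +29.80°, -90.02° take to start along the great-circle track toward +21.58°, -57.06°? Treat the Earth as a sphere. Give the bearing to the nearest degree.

Δλ = -57.06 − -90.02 = 32.96°.
θ = atan2( sin Δλ · cos φ₂ , cos φ₁ · sin φ₂ − sin φ₁ · cos φ₂ · cos Δλ )
  = atan2(0.50592, -0.06859) = 97.721° → normalised to [0°, 360°): 97.721°.

98°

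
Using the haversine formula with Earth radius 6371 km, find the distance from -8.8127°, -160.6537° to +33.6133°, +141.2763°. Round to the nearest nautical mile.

Δλ = 141.2763 − -160.6537 = 301.9300°; wrapped into (−180°, 180°]: -58.0700°.
Δφ = 33.6133 − -8.8127 = 42.4260°.
a = sin²(Δφ/2) + cos φ₁ · cos φ₂ · sin²(Δλ/2) = 0.324781.
c = 2·atan2(√a, √(1−a)) = 1.21276 rad → d = 6371·c ≈ 7726.48 km ≈ 4171.96 nmi.

4172 nmi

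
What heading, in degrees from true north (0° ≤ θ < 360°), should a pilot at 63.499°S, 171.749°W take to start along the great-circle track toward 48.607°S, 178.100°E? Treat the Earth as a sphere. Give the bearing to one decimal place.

334.8°

Δλ = 178.100 − -171.749 = 349.849°; wrapped into (−180°, 180°]: -10.151°.
θ = atan2( sin Δλ · cos φ₂ , cos φ₁ · sin φ₂ − sin φ₁ · cos φ₂ · cos Δλ )
  = atan2(-0.11654, 0.24774) = -25.192° → normalised to [0°, 360°): 334.808°.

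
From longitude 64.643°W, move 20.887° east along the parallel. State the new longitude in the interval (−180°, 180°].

43.756°W

Start at -64.643°; shift +20.887° → -43.756°.
-43.756° already lies in (−180°, 180°].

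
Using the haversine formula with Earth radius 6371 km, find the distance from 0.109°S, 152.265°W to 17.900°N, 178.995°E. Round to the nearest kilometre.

3726 km

Δλ = 178.995 − -152.265 = 331.260°; wrapped into (−180°, 180°]: -28.740°.
Δφ = 17.900 − -0.109 = 18.009°.
a = sin²(Δφ/2) + cos φ₁ · cos φ₂ · sin²(Δλ/2) = 0.083109.
c = 2·atan2(√a, √(1−a)) = 0.58487 rad → d = 6371·c ≈ 3726.23 km.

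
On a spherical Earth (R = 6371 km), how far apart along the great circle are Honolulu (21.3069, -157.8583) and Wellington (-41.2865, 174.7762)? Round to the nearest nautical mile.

Δλ = 174.7762 − -157.8583 = 332.6345°; wrapped into (−180°, 180°]: -27.3655°.
Δφ = -41.2865 − 21.3069 = -62.5934°.
a = sin²(Δφ/2) + cos φ₁ · cos φ₂ · sin²(Δλ/2) = 0.309020.
c = 2·atan2(√a, √(1−a)) = 1.17888 rad → d = 6371·c ≈ 7510.64 km ≈ 4055.42 nmi.

4055 nmi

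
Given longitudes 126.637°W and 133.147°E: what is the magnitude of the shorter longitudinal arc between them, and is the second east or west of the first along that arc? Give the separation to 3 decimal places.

100.216° west

Raw difference: 133.147 − -126.637 = 259.784°.
Normalise into (−180°, 180°]: 259.784° − 360° = -100.216°.
Negative ⇒ the second point lies to the west; separation 100.216°.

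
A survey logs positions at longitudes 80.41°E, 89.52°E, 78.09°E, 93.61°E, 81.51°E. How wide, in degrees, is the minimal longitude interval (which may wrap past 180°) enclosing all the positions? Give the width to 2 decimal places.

15.52°

Sort the longitudes: +78.09°, +80.41°, +81.51°, +89.52°, +93.61°.
Eastward gaps between consecutive values (wrapping around): 2.32°, 1.10°, 8.01°, 4.09°, 344.48°.
Largest gap = 344.48° ⇒ minimal covering band is its complement: 360° − 344.48° = 15.52°.
Band runs from +78.09° eastward to +93.61°.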